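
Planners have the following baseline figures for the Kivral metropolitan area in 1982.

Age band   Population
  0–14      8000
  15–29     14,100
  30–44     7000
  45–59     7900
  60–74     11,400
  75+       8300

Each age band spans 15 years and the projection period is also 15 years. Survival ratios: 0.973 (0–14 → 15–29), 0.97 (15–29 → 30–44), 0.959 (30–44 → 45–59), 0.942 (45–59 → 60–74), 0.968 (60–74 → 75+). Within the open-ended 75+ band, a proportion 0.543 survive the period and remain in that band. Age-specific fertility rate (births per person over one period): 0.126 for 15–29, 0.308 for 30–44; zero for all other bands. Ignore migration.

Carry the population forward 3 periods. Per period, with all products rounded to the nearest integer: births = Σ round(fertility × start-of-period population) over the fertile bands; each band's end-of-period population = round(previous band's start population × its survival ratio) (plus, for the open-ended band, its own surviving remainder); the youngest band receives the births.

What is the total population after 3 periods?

— Period 1 —
Births: 14100 × 0.126 = 1777 ; 7000 × 0.308 = 2156 ⇒ total 3933
15–29: 8000 × 0.973 = 7784
30–44: 14100 × 0.97 = 13677
45–59: 7000 × 0.959 = 6713
60–74: 7900 × 0.942 = 7442
75+: 11400 × 0.968 + 8300 × 0.543 = 11035 + 4507 = 15542
Giving 3933 / 7784 / 13677 / 6713 / 7442 / 15542.
— Period 2 —
Births: 7784 × 0.126 = 981 ; 13677 × 0.308 = 4213 ⇒ total 5194
15–29: 3933 × 0.973 = 3827
30–44: 7784 × 0.97 = 7550
45–59: 13677 × 0.959 = 13116
60–74: 6713 × 0.942 = 6324
75+: 7442 × 0.968 + 15542 × 0.543 = 7204 + 8439 = 15643
Giving 5194 / 3827 / 7550 / 13116 / 6324 / 15643.
— Period 3 —
Births: 3827 × 0.126 = 482 ; 7550 × 0.308 = 2325 ⇒ total 2807
15–29: 5194 × 0.973 = 5054
30–44: 3827 × 0.97 = 3712
45–59: 7550 × 0.959 = 7240
60–74: 13116 × 0.942 = 12355
75+: 6324 × 0.968 + 15643 × 0.543 = 6122 + 8494 = 14616
Giving 2807 / 5054 / 3712 / 7240 / 12355 / 14616.
Total after period 3: 2807 + 5054 + 3712 + 7240 + 12355 + 14616 = 45784

45784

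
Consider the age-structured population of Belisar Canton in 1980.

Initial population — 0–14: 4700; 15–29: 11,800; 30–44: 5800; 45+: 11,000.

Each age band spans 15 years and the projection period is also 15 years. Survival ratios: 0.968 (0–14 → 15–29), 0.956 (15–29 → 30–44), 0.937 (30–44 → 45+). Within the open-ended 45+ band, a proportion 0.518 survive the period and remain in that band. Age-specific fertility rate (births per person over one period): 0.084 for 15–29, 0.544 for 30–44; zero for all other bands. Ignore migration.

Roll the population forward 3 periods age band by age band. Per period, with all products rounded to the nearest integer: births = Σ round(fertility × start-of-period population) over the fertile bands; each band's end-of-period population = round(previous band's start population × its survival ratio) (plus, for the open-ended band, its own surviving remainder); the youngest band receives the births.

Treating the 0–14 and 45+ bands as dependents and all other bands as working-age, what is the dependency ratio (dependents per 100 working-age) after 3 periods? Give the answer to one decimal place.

Period 1.
Births: 11800 × 0.084 = 991, 5800 × 0.544 = 3155 — total 4146
15–29: 4700 × 0.968 = 4550
30–44: 11800 × 0.956 = 11281
45+: 5800 × 0.937 + 11000 × 0.518 = 5435 + 5698 = 11133
Population now: 0–14=4146, 15–29=4550, 30–44=11281, 45+=11133
Period 2.
Births: 4550 × 0.084 = 382, 11281 × 0.544 = 6137 — total 6519
15–29: 4146 × 0.968 = 4013
30–44: 4550 × 0.956 = 4350
45+: 11281 × 0.937 + 11133 × 0.518 = 10570 + 5767 = 16337
Population now: 0–14=6519, 15–29=4013, 30–44=4350, 45+=16337
Period 3.
Births: 4013 × 0.084 = 337, 4350 × 0.544 = 2366 — total 2703
15–29: 6519 × 0.968 = 6310
30–44: 4013 × 0.956 = 3836
45+: 4350 × 0.937 + 16337 × 0.518 = 4076 + 8463 = 12539
Population now: 0–14=2703, 15–29=6310, 30–44=3836, 45+=12539
Dependents (band 0–14 + band 45+) = 2703 + 12539 = 15242; working-age = 10146; ratio = 15242/10146 × 100 = 150.2

150.2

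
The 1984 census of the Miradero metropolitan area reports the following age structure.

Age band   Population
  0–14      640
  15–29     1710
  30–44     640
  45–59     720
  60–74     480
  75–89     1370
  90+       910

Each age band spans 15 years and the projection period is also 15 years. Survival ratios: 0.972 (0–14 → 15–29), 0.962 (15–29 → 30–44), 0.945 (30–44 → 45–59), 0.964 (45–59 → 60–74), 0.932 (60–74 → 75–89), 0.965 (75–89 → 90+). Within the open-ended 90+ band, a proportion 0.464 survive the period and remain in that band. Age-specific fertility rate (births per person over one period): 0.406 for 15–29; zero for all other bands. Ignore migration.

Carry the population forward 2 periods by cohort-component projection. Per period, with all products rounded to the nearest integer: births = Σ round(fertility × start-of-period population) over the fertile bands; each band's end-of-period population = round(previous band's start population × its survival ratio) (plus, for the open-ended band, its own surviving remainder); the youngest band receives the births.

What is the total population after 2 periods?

Call the bands 1 to 7, youngest first.
Period 1:
Births: 1710 × 0.406 = 694
Band 2: 640 × 0.972 = 622
Band 3: 1710 × 0.962 = 1645
Band 4: 640 × 0.945 = 605
Band 5: 720 × 0.964 = 694
Band 6: 480 × 0.932 = 447
Band 7: 1370 × 0.965 + 910 × 0.464 = 1322 + 422 = 1744
End of period: [694, 622, 1645, 605, 694, 447, 1744]
Period 2:
Births: 622 × 0.406 = 253
Band 2: 694 × 0.972 = 675
Band 3: 622 × 0.962 = 598
Band 4: 1645 × 0.945 = 1555
Band 5: 605 × 0.964 = 583
Band 6: 694 × 0.932 = 647
Band 7: 447 × 0.965 + 1744 × 0.464 = 431 + 809 = 1240
End of period: [253, 675, 598, 1555, 583, 647, 1240]
Total after period 2: 253 + 675 + 598 + 1555 + 583 + 647 + 1240 = 5551

5551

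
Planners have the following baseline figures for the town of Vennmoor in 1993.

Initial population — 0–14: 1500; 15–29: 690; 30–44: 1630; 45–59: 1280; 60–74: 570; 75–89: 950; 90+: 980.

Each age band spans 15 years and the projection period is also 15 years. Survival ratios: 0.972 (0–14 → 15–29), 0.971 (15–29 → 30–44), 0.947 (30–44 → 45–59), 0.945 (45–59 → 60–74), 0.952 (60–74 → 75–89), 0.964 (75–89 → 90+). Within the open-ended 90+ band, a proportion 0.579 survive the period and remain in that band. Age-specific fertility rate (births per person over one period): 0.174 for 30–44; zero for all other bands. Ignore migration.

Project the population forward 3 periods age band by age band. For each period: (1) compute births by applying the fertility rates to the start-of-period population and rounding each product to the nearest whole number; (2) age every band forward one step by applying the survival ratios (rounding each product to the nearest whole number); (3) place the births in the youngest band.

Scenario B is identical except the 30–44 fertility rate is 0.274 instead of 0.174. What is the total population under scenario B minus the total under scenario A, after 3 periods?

360

Numbering the groups 1..7 from youngest to oldest:
[period 1]
Births: 1630 * 0.174 = 284
Group 2: 1500 * 0.972 = 1458
Group 3: 690 * 0.971 = 670
Group 4: 1630 * 0.947 = 1544
Group 5: 1280 * 0.945 = 1210
Group 6: 570 * 0.952 = 543
Group 7: 950 * 0.964 + 980 * 0.579 = 916 + 567 = 1483
→ [284, 1458, 670, 1544, 1210, 543, 1483]
[period 2]
Births: 670 * 0.174 = 117
Group 2: 284 * 0.972 = 276
Group 3: 1458 * 0.971 = 1416
Group 4: 670 * 0.947 = 634
Group 5: 1544 * 0.945 = 1459
Group 6: 1210 * 0.952 = 1152
Group 7: 543 * 0.964 + 1483 * 0.579 = 523 + 859 = 1382
→ [117, 276, 1416, 634, 1459, 1152, 1382]
[period 3]
Births: 1416 * 0.174 = 246
Group 2: 117 * 0.972 = 114
Group 3: 276 * 0.971 = 268
Group 4: 1416 * 0.947 = 1341
Group 5: 634 * 0.945 = 599
Group 6: 1459 * 0.952 = 1389
Group 7: 1152 * 0.964 + 1382 * 0.579 = 1111 + 800 = 1911
→ [246, 114, 268, 1341, 599, 1389, 1911]
Scenario A total after 3 periods: 5868
Scenario B projection —
[period 1]
Births: 1630 * 0.274 = 447
Group 2: 1500 * 0.972 = 1458
Group 3: 690 * 0.971 = 670
Group 4: 1630 * 0.947 = 1544
Group 5: 1280 * 0.945 = 1210
Group 6: 570 * 0.952 = 543
Group 7: 950 * 0.964 + 980 * 0.579 = 916 + 567 = 1483
→ [447, 1458, 670, 1544, 1210, 543, 1483]
[period 2]
Births: 670 * 0.274 = 184
Group 2: 447 * 0.972 = 434
Group 3: 1458 * 0.971 = 1416
Group 4: 670 * 0.947 = 634
Group 5: 1544 * 0.945 = 1459
Group 6: 1210 * 0.952 = 1152
Group 7: 543 * 0.964 + 1483 * 0.579 = 523 + 859 = 1382
→ [184, 434, 1416, 634, 1459, 1152, 1382]
[period 3]
Births: 1416 * 0.274 = 388
Group 2: 184 * 0.972 = 179
Group 3: 434 * 0.971 = 421
Group 4: 1416 * 0.947 = 1341
Group 5: 634 * 0.945 = 599
Group 6: 1459 * 0.952 = 1389
Group 7: 1152 * 0.964 + 1382 * 0.579 = 1111 + 800 = 1911
→ [388, 179, 421, 1341, 599, 1389, 1911]
Scenario B total after 3 periods: 6228
Difference B − A = 6228 − 5868 = 360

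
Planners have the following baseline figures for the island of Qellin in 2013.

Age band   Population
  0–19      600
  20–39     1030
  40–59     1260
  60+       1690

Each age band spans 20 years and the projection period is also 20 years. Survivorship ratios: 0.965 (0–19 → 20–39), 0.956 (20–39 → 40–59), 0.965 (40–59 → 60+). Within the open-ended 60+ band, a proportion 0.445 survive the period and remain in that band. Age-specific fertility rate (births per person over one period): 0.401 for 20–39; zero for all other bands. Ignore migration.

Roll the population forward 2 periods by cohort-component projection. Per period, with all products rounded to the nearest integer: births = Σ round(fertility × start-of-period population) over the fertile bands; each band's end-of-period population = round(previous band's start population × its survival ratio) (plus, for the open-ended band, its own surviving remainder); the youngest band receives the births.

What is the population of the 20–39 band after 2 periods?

399

(Bands numbered youngest = 1 to oldest = 4.)
After projecting period 1:
Births: 1030 * 0.401 = 413
Band 2: 600 * 0.965 = 579
Band 3: 1030 * 0.956 = 985
Band 4: 1260 * 0.965 + 1690 * 0.445 = 1216 + 752 = 1968
→ [413, 579, 985, 1968]
After projecting period 2:
Births: 579 * 0.401 = 232
Band 2: 413 * 0.965 = 399
Band 3: 579 * 0.956 = 554
Band 4: 985 * 0.965 + 1968 * 0.445 = 951 + 876 = 1827
→ [232, 399, 554, 1827]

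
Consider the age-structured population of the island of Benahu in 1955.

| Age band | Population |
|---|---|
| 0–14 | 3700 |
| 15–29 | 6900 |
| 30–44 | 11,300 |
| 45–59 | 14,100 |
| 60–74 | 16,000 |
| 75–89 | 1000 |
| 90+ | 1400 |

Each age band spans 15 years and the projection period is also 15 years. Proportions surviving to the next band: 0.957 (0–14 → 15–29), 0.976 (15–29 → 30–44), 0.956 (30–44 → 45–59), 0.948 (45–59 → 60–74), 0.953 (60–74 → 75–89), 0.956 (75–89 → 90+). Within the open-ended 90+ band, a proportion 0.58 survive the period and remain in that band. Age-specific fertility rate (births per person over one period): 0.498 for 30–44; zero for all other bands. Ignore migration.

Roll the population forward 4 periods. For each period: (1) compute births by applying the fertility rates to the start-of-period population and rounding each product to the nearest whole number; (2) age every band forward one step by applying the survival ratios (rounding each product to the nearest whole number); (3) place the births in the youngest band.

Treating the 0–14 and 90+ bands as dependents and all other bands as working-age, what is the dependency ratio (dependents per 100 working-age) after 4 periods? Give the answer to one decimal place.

129.4

Period 1.
Births: 11300 × 0.498 = 5627
15–29: 3700 × 0.957 = 3541
30–44: 6900 × 0.976 = 6734
45–59: 11300 × 0.956 = 10803
60–74: 14100 × 0.948 = 13367
75–89: 16000 × 0.953 = 15248
90+: 1000 × 0.956 + 1400 × 0.58 = 956 + 812 = 1768
→ [5627, 3541, 6734, 10803, 13367, 15248, 1768]
Period 2.
Births: 6734 × 0.498 = 3354
15–29: 5627 × 0.957 = 5385
30–44: 3541 × 0.976 = 3456
45–59: 6734 × 0.956 = 6438
60–74: 10803 × 0.948 = 10241
75–89: 13367 × 0.953 = 12739
90+: 15248 × 0.956 + 1768 × 0.58 = 14577 + 1025 = 15602
→ [3354, 5385, 3456, 6438, 10241, 12739, 15602]
Period 3.
Births: 3456 × 0.498 = 1721
15–29: 3354 × 0.957 = 3210
30–44: 5385 × 0.976 = 5256
45–59: 3456 × 0.956 = 3304
60–74: 6438 × 0.948 = 6103
75–89: 10241 × 0.953 = 9760
90+: 12739 × 0.956 + 15602 × 0.58 = 12178 + 9049 = 21227
→ [1721, 3210, 5256, 3304, 6103, 9760, 21227]
Period 4.
Births: 5256 × 0.498 = 2617
15–29: 1721 × 0.957 = 1647
30–44: 3210 × 0.976 = 3133
45–59: 5256 × 0.956 = 5025
60–74: 3304 × 0.948 = 3132
75–89: 6103 × 0.953 = 5816
90+: 9760 × 0.956 + 21227 × 0.58 = 9331 + 12312 = 21643
→ [2617, 1647, 3133, 5025, 3132, 5816, 21643]
Dependents (band 0–14 + band 90+) = 2617 + 21643 = 24260; working-age = 18753; ratio = 24260/18753 × 100 = 129.4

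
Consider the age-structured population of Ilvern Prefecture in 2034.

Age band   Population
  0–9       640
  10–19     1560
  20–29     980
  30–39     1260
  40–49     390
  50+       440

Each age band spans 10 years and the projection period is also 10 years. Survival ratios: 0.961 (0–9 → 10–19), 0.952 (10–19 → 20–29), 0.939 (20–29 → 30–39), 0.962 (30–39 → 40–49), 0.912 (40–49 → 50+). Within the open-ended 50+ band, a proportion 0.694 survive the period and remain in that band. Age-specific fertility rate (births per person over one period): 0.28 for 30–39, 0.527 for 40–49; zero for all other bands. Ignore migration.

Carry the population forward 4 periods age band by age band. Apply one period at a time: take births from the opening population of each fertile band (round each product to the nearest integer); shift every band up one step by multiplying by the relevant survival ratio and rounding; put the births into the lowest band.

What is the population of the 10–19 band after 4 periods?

823

Period 1.
Births: 1260 × 0.28 = 353 ; 390 × 0.527 = 206 ⇒ total 559
10–19: 640 × 0.961 = 615
20–29: 1560 × 0.952 = 1485
30–39: 980 × 0.939 = 920
40–49: 1260 × 0.962 = 1212
50+: 390 × 0.912 + 440 × 0.694 = 356 + 305 = 661
End of period: [559, 615, 1485, 920, 1212, 661]
Period 2.
Births: 920 × 0.28 = 258 ; 1212 × 0.527 = 639 ⇒ total 897
10–19: 559 × 0.961 = 537
20–29: 615 × 0.952 = 585
30–39: 1485 × 0.939 = 1394
40–49: 920 × 0.962 = 885
50+: 1212 × 0.912 + 661 × 0.694 = 1105 + 459 = 1564
End of period: [897, 537, 585, 1394, 885, 1564]
Period 3.
Births: 1394 × 0.28 = 390 ; 885 × 0.527 = 466 ⇒ total 856
10–19: 897 × 0.961 = 862
20–29: 537 × 0.952 = 511
30–39: 585 × 0.939 = 549
40–49: 1394 × 0.962 = 1341
50+: 885 × 0.912 + 1564 × 0.694 = 807 + 1085 = 1892
End of period: [856, 862, 511, 549, 1341, 1892]
Period 4.
Births: 549 × 0.28 = 154 ; 1341 × 0.527 = 707 ⇒ total 861
10–19: 856 × 0.961 = 823
20–29: 862 × 0.952 = 821
30–39: 511 × 0.939 = 480
40–49: 549 × 0.962 = 528
50+: 1341 × 0.912 + 1892 × 0.694 = 1223 + 1313 = 2536
End of period: [861, 823, 821, 480, 528, 2536]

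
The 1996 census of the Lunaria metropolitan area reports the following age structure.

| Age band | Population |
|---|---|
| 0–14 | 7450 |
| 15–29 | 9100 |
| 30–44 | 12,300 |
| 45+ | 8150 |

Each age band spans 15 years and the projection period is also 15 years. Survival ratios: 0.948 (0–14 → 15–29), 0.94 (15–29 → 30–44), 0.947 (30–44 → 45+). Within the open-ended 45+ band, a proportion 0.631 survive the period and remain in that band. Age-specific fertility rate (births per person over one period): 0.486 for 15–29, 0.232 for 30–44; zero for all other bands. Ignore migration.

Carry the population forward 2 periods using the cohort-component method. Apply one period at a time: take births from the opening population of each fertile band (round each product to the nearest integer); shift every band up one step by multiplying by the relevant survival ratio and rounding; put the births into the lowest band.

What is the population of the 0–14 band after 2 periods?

Period 1:
Births: 9100 × 0.486 = 4423  |  12300 × 0.232 = 2854 — total 7277
15–29: 7450 × 0.948 = 7063
30–44: 9100 × 0.94 = 8554
45+: 12300 × 0.947 + 8150 × 0.631 = 11648 + 5143 = 16791
Giving 7277 / 7063 / 8554 / 16791.
Period 2:
Births: 7063 × 0.486 = 3433  |  8554 × 0.232 = 1985 — total 5418
15–29: 7277 × 0.948 = 6899
30–44: 7063 × 0.94 = 6639
45+: 8554 × 0.947 + 16791 × 0.631 = 8101 + 10595 = 18696
Giving 5418 / 6899 / 6639 / 18696.

5418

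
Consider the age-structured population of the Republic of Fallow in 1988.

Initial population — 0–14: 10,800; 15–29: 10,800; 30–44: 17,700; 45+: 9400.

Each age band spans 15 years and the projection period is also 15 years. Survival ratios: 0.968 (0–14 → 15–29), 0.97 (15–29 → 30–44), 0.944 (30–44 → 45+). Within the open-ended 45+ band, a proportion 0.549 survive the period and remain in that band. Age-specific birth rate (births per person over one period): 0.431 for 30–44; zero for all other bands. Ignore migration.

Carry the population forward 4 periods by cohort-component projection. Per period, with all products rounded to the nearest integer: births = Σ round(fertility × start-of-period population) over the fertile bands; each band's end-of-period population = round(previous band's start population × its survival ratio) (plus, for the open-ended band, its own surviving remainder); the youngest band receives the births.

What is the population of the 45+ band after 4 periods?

Period 1.
Births: 17700 * 0.431 = 7629
15–29: 10800 * 0.968 = 10454
30–44: 10800 * 0.97 = 10476
45+: 17700 * 0.944 + 9400 * 0.549 = 16709 + 5161 = 21870
Population now: 0–14=7629, 15–29=10454, 30–44=10476, 45+=21870
Period 2.
Births: 10476 * 0.431 = 4515
15–29: 7629 * 0.968 = 7385
30–44: 10454 * 0.97 = 10140
45+: 10476 * 0.944 + 21870 * 0.549 = 9889 + 12007 = 21896
Population now: 0–14=4515, 15–29=7385, 30–44=10140, 45+=21896
Period 3.
Births: 10140 * 0.431 = 4370
15–29: 4515 * 0.968 = 4371
30–44: 7385 * 0.97 = 7163
45+: 10140 * 0.944 + 21896 * 0.549 = 9572 + 12021 = 21593
Population now: 0–14=4370, 15–29=4371, 30–44=7163, 45+=21593
Period 4.
Births: 7163 * 0.431 = 3087
15–29: 4370 * 0.968 = 4230
30–44: 4371 * 0.97 = 4240
45+: 7163 * 0.944 + 21593 * 0.549 = 6762 + 11855 = 18617
Population now: 0–14=3087, 15–29=4230, 30–44=4240, 45+=18617

18617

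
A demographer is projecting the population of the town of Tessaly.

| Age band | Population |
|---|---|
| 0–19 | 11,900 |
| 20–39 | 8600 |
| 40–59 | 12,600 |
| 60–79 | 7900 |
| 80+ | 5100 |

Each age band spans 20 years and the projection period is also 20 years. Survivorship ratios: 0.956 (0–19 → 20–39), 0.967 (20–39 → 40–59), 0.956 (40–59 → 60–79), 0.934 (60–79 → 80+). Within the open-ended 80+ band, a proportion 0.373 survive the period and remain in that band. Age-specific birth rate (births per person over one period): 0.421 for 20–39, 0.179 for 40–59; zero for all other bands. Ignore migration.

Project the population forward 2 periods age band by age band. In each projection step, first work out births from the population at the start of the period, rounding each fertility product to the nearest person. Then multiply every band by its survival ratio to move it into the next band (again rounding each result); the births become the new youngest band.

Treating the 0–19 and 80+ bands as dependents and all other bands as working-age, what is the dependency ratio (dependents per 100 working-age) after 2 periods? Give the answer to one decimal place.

Period 1.
Births: 8600 × 0.421 = 3621  |  12600 × 0.179 = 2255 → total 5876
20–39: 11900 × 0.956 = 11376
40–59: 8600 × 0.967 = 8316
60–79: 12600 × 0.956 = 12046
80+: 7900 × 0.934 + 5100 × 0.373 = 7379 + 1902 = 9281
Giving 5876 / 11376 / 8316 / 12046 / 9281.
Period 2.
Births: 11376 × 0.421 = 4789  |  8316 × 0.179 = 1489 → total 6278
20–39: 5876 × 0.956 = 5617
40–59: 11376 × 0.967 = 11001
60–79: 8316 × 0.956 = 7950
80+: 12046 × 0.934 + 9281 × 0.373 = 11251 + 3462 = 14713
Giving 6278 / 5617 / 11001 / 7950 / 14713.
Dependents (band 0–19 + band 80+) = 6278 + 14713 = 20991; working-age = 24568; ratio = 20991/24568 × 100 = 85.4

85.4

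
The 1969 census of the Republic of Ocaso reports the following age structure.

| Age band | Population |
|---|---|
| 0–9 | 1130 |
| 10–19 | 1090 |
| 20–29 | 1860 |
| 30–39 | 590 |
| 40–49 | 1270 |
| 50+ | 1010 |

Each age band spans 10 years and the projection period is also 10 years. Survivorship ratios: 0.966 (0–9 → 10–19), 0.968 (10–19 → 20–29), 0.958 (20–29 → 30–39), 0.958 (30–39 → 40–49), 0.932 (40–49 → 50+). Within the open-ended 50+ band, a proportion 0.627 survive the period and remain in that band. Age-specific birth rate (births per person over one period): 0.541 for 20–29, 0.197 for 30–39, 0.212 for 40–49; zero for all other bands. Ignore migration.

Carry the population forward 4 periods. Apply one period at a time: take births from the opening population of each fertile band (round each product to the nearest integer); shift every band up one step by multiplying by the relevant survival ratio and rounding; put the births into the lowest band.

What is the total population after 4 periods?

(Bands numbered youngest = 1 to oldest = 6.)
[period 1]
Births: 1860 × 0.541 = 1006 ; 590 × 0.197 = 116 ; 1270 × 0.212 = 269 → 1391
Band 2: 1130 × 0.966 = 1092
Band 3: 1090 × 0.968 = 1055
Band 4: 1860 × 0.958 = 1782
Band 5: 590 × 0.958 = 565
Band 6: 1270 × 0.932 + 1010 × 0.627 = 1184 + 633 = 1817
End of period: [1391, 1092, 1055, 1782, 565, 1817]
[period 2]
Births: 1055 × 0.541 = 571 ; 1782 × 0.197 = 351 ; 565 × 0.212 = 120 → 1042
Band 2: 1391 × 0.966 = 1344
Band 3: 1092 × 0.968 = 1057
Band 4: 1055 × 0.958 = 1011
Band 5: 1782 × 0.958 = 1707
Band 6: 565 × 0.932 + 1817 × 0.627 = 527 + 1139 = 1666
End of period: [1042, 1344, 1057, 1011, 1707, 1666]
[period 3]
Births: 1057 × 0.541 = 572 ; 1011 × 0.197 = 199 ; 1707 × 0.212 = 362 → 1133
Band 2: 1042 × 0.966 = 1007
Band 3: 1344 × 0.968 = 1301
Band 4: 1057 × 0.958 = 1013
Band 5: 1011 × 0.958 = 969
Band 6: 1707 × 0.932 + 1666 × 0.627 = 1591 + 1045 = 2636
End of period: [1133, 1007, 1301, 1013, 969, 2636]
[period 4]
Births: 1301 × 0.541 = 704 ; 1013 × 0.197 = 200 ; 969 × 0.212 = 205 → 1109
Band 2: 1133 × 0.966 = 1094
Band 3: 1007 × 0.968 = 975
Band 4: 1301 × 0.958 = 1246
Band 5: 1013 × 0.958 = 970
Band 6: 969 × 0.932 + 2636 × 0.627 = 903 + 1653 = 2556
End of period: [1109, 1094, 975, 1246, 970, 2556]
Total after period 4: 1109 + 1094 + 975 + 1246 + 970 + 2556 = 7950

7950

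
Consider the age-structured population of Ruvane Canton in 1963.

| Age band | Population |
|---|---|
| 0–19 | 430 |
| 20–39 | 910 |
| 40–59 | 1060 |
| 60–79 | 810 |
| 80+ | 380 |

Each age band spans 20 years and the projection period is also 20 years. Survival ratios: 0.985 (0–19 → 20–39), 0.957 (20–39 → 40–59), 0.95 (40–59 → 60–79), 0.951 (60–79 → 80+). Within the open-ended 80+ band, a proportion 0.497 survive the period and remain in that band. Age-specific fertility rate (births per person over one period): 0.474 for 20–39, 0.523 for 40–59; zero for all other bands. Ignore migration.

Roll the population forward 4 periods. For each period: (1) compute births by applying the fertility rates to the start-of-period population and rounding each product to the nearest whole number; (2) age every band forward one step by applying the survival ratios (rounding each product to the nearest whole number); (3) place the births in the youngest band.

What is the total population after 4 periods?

4067

[period 1]
Births: 910 * 0.474 = 431, 1060 * 0.523 = 554 ⇒ total 985
20–39: 430 * 0.985 = 424
40–59: 910 * 0.957 = 871
60–79: 1060 * 0.95 = 1007
80+: 810 * 0.951 + 380 * 0.497 = 770 + 189 = 959
Population now: 0–19=985, 20–39=424, 40–59=871, 60–79=1007, 80+=959
[period 2]
Births: 424 * 0.474 = 201, 871 * 0.523 = 456 ⇒ total 657
20–39: 985 * 0.985 = 970
40–59: 424 * 0.957 = 406
60–79: 871 * 0.95 = 827
80+: 1007 * 0.951 + 959 * 0.497 = 958 + 477 = 1435
Population now: 0–19=657, 20–39=970, 40–59=406, 60–79=827, 80+=1435
[period 3]
Births: 970 * 0.474 = 460, 406 * 0.523 = 212 ⇒ total 672
20–39: 657 * 0.985 = 647
40–59: 970 * 0.957 = 928
60–79: 406 * 0.95 = 386
80+: 827 * 0.951 + 1435 * 0.497 = 786 + 713 = 1499
Population now: 0–19=672, 20–39=647, 40–59=928, 60–79=386, 80+=1499
[period 4]
Births: 647 * 0.474 = 307, 928 * 0.523 = 485 ⇒ total 792
20–39: 672 * 0.985 = 662
40–59: 647 * 0.957 = 619
60–79: 928 * 0.95 = 882
80+: 386 * 0.951 + 1499 * 0.497 = 367 + 745 = 1112
Population now: 0–19=792, 20–39=662, 40–59=619, 60–79=882, 80+=1112
Total after period 4: 792 + 662 + 619 + 882 + 1112 = 4067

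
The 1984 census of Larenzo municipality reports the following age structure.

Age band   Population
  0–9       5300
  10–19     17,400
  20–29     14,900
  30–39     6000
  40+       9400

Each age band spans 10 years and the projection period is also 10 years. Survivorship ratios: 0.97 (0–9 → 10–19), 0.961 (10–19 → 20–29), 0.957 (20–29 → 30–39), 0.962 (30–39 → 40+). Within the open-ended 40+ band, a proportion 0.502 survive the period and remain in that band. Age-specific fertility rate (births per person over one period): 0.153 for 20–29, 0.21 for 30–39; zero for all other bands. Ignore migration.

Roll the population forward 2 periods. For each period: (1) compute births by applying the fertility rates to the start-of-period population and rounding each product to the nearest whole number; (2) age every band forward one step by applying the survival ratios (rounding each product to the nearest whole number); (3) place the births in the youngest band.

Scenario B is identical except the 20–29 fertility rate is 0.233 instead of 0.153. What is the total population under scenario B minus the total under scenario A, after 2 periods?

2494

[period 1]
Births: 14900 × 0.153 = 2280 ; 6000 × 0.21 = 1260 ⇒ total 3540
10–19: 5300 × 0.97 = 5141
20–29: 17400 × 0.961 = 16721
30–39: 14900 × 0.957 = 14259
40+: 6000 × 0.962 + 9400 × 0.502 = 5772 + 4719 = 10491
Population now: 0–9=3540, 10–19=5141, 20–29=16721, 30–39=14259, 40+=10491
[period 2]
Births: 16721 × 0.153 = 2558 ; 14259 × 0.21 = 2994 ⇒ total 5552
10–19: 3540 × 0.97 = 3434
20–29: 5141 × 0.961 = 4941
30–39: 16721 × 0.957 = 16002
40+: 14259 × 0.962 + 10491 × 0.502 = 13717 + 5266 = 18983
Population now: 0–9=5552, 10–19=3434, 20–29=4941, 30–39=16002, 40+=18983
Scenario A total after 2 periods: 48912
Scenario B projection —
[period 1]
Births: 14900 × 0.233 = 3472 ; 6000 × 0.21 = 1260 ⇒ total 4732
10–19: 5300 × 0.97 = 5141
20–29: 17400 × 0.961 = 16721
30–39: 14900 × 0.957 = 14259
40+: 6000 × 0.962 + 9400 × 0.502 = 5772 + 4719 = 10491
Population now: 0–9=4732, 10–19=5141, 20–29=16721, 30–39=14259, 40+=10491
[period 2]
Births: 16721 × 0.233 = 3896 ; 14259 × 0.21 = 2994 ⇒ total 6890
10–19: 4732 × 0.97 = 4590
20–29: 5141 × 0.961 = 4941
30–39: 16721 × 0.957 = 16002
40+: 14259 × 0.962 + 10491 × 0.502 = 13717 + 5266 = 18983
Population now: 0–9=6890, 10–19=4590, 20–29=4941, 30–39=16002, 40+=18983
Scenario B total after 2 periods: 51406
Difference B − A = 51406 − 48912 = 2494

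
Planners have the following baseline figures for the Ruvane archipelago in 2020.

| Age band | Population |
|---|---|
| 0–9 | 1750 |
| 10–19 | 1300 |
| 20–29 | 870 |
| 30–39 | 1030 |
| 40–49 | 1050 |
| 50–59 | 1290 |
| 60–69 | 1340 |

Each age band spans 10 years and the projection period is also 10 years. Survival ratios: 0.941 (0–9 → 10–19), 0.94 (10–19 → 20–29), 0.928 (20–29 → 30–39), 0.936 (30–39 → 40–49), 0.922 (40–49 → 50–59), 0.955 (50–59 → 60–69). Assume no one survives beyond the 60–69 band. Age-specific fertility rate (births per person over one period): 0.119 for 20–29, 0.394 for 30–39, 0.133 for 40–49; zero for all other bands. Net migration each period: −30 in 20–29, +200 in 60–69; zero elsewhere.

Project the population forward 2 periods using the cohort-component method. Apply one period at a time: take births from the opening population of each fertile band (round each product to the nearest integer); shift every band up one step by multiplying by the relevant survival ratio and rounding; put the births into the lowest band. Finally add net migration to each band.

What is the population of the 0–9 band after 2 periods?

588

Period 1.
Births: 870 × 0.119 = 104  |  1030 × 0.394 = 406  |  1050 × 0.133 = 140 → 650
10–19: 1750 × 0.941 = 1647
20–29: 1300 × 0.94 = 1222
30–39: 870 × 0.928 = 807
40–49: 1030 × 0.936 = 964
50–59: 1050 × 0.922 = 968
60–69: 1290 × 0.955 = 1232
Net migration: 20–29 − 30 → 1192; 60–69 + 200 → 1432
Giving 650 / 1647 / 1192 / 807 / 964 / 968 / 1432.
Period 2.
Births: 1192 × 0.119 = 142  |  807 × 0.394 = 318  |  964 × 0.133 = 128 → 588
10–19: 650 × 0.941 = 612
20–29: 1647 × 0.94 = 1548
30–39: 1192 × 0.928 = 1106
40–49: 807 × 0.936 = 755
50–59: 964 × 0.922 = 889
60–69: 968 × 0.955 = 924
Net migration: 20–29 − 30 → 1518; 60–69 + 200 → 1124
Giving 588 / 612 / 1518 / 1106 / 755 / 889 / 1124.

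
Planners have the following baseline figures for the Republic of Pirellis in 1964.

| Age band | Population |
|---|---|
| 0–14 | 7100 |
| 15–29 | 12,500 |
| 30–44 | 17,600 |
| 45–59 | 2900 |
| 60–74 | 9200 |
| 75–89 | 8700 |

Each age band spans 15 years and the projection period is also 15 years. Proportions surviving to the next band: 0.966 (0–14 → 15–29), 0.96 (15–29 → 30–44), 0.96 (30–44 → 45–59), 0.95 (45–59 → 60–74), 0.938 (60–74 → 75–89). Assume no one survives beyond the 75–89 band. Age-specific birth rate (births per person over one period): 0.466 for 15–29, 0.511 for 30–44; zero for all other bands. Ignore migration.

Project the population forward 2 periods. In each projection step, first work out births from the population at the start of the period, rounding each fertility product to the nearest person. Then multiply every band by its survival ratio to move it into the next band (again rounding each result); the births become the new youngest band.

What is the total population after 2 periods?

Let band 1 be 0–14 through band 6 = 75–89.
— Period 1 —
Births: 12500 × 0.466 = 5825  |  17600 × 0.511 = 8994 → 14819
Band 2: 7100 × 0.966 = 6859
Band 3: 12500 × 0.96 = 12000
Band 4: 17600 × 0.96 = 16896
Band 5: 2900 × 0.95 = 2755
Band 6: 9200 × 0.938 = 8630
Population now: 0–14=14819, 15–29=6859, 30–44=12000, 45–59=16896, 60–74=2755, 75–89=8630
— Period 2 —
Births: 6859 × 0.466 = 3196  |  12000 × 0.511 = 6132 → 9328
Band 2: 14819 × 0.966 = 14315
Band 3: 6859 × 0.96 = 6585
Band 4: 12000 × 0.96 = 11520
Band 5: 16896 × 0.95 = 16051
Band 6: 2755 × 0.938 = 2584
Population now: 0–14=9328, 15–29=14315, 30–44=6585, 45–59=11520, 60–74=16051, 75–89=2584
Total after period 2: 9328 + 14315 + 6585 + 11520 + 16051 + 2584 = 60383

60383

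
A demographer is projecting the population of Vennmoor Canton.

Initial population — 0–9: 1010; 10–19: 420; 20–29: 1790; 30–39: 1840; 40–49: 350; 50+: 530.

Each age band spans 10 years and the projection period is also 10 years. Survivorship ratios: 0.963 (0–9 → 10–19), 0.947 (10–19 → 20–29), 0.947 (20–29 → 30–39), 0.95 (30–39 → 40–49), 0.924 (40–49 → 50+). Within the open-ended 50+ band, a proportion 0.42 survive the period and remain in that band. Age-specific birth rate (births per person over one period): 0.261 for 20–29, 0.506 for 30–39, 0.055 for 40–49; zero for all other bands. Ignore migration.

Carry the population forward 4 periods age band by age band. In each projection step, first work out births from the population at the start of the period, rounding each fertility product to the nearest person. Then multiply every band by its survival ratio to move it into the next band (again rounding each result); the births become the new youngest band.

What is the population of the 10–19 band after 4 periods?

Let group 1 be 0–9 through group 6 = 50+.
Period 1.
Births: 1790 * 0.261 = 467  |  1840 * 0.506 = 931  |  350 * 0.055 = 19 → total 1417
Group 2: 1010 * 0.963 = 973
Group 3: 420 * 0.947 = 398
Group 4: 1790 * 0.947 = 1695
Group 5: 1840 * 0.95 = 1748
Group 6: 350 * 0.924 + 530 * 0.42 = 323 + 223 = 546
Population now: 0–9=1417, 10–19=973, 20–29=398, 30–39=1695, 40–49=1748, 50+=546
Period 2.
Births: 398 * 0.261 = 104  |  1695 * 0.506 = 858  |  1748 * 0.055 = 96 → total 1058
Group 2: 1417 * 0.963 = 1365
Group 3: 973 * 0.947 = 921
Group 4: 398 * 0.947 = 377
Group 5: 1695 * 0.95 = 1610
Group 6: 1748 * 0.924 + 546 * 0.42 = 1615 + 229 = 1844
Population now: 0–9=1058, 10–19=1365, 20–29=921, 30–39=377, 40–49=1610, 50+=1844
Period 3.
Births: 921 * 0.261 = 240  |  377 * 0.506 = 191  |  1610 * 0.055 = 89 → total 520
Group 2: 1058 * 0.963 = 1019
Group 3: 1365 * 0.947 = 1293
Group 4: 921 * 0.947 = 872
Group 5: 377 * 0.95 = 358
Group 6: 1610 * 0.924 + 1844 * 0.42 = 1488 + 774 = 2262
Population now: 0–9=520, 10–19=1019, 20–29=1293, 30–39=872, 40–49=358, 50+=2262
Period 4.
Births: 1293 * 0.261 = 337  |  872 * 0.506 = 441  |  358 * 0.055 = 20 → total 798
Group 2: 520 * 0.963 = 501
Group 3: 1019 * 0.947 = 965
Group 4: 1293 * 0.947 = 1224
Group 5: 872 * 0.95 = 828
Group 6: 358 * 0.924 + 2262 * 0.42 = 331 + 950 = 1281
Population now: 0–9=798, 10–19=501, 20–29=965, 30–39=1224, 40–49=828, 50+=1281

501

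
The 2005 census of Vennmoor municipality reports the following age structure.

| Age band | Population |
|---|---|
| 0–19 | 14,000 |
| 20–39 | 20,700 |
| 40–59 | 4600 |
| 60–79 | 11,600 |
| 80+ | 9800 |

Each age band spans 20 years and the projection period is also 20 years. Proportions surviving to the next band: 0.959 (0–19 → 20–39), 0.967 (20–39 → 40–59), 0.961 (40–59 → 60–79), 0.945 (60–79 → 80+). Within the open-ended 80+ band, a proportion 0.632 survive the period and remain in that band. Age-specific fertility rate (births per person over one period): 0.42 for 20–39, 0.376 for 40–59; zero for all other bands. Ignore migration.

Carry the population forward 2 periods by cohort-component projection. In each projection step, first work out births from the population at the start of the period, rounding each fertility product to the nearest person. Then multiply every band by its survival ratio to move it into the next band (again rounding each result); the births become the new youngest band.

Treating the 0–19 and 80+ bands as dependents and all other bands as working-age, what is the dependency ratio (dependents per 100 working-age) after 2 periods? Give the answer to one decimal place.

66.8

[period 1]
Births: 20700 × 0.42 = 8694  |  4600 × 0.376 = 1730 → 10424
20–39: 14000 × 0.959 = 13426
40–59: 20700 × 0.967 = 20017
60–79: 4600 × 0.961 = 4421
80+: 11600 × 0.945 + 9800 × 0.632 = 10962 + 6194 = 17156
Giving 10424 / 13426 / 20017 / 4421 / 17156.
[period 2]
Births: 13426 × 0.42 = 5639  |  20017 × 0.376 = 7526 → 13165
20–39: 10424 × 0.959 = 9997
40–59: 13426 × 0.967 = 12983
60–79: 20017 × 0.961 = 19236
80+: 4421 × 0.945 + 17156 × 0.632 = 4178 + 10843 = 15021
Giving 13165 / 9997 / 12983 / 19236 / 15021.
Dependents (band 0–19 + band 80+) = 13165 + 15021 = 28186; working-age = 42216; ratio = 28186/42216 × 100 = 66.8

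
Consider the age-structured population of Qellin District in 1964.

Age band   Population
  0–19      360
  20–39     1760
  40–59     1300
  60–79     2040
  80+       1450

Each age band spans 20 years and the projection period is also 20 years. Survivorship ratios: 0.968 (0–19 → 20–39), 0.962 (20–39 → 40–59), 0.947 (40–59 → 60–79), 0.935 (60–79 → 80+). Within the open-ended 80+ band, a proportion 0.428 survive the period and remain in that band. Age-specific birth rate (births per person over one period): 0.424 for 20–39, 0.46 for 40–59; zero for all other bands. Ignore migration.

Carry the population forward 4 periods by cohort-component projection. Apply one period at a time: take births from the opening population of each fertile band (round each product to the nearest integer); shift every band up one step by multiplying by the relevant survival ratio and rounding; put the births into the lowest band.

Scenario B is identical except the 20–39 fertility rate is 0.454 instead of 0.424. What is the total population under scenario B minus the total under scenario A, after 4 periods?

170

Numbering the groups 1..5 from youngest to oldest:
Period 1.
Births: 1760 × 0.424 = 746, 1300 × 0.46 = 598 — total 1344
Group 2: 360 × 0.968 = 348
Group 3: 1760 × 0.962 = 1693
Group 4: 1300 × 0.947 = 1231
Group 5: 2040 × 0.935 + 1450 × 0.428 = 1907 + 621 = 2528
Giving 1344 / 348 / 1693 / 1231 / 2528.
Period 2.
Births: 348 × 0.424 = 148, 1693 × 0.46 = 779 — total 927
Group 2: 1344 × 0.968 = 1301
Group 3: 348 × 0.962 = 335
Group 4: 1693 × 0.947 = 1603
Group 5: 1231 × 0.935 + 2528 × 0.428 = 1151 + 1082 = 2233
Giving 927 / 1301 / 335 / 1603 / 2233.
Period 3.
Births: 1301 × 0.424 = 552, 335 × 0.46 = 154 — total 706
Group 2: 927 × 0.968 = 897
Group 3: 1301 × 0.962 = 1252
Group 4: 335 × 0.947 = 317
Group 5: 1603 × 0.935 + 2233 × 0.428 = 1499 + 956 = 2455
Giving 706 / 897 / 1252 / 317 / 2455.
Period 4.
Births: 897 × 0.424 = 380, 1252 × 0.46 = 576 — total 956
Group 2: 706 × 0.968 = 683
Group 3: 897 × 0.962 = 863
Group 4: 1252 × 0.947 = 1186
Group 5: 317 × 0.935 + 2455 × 0.428 = 296 + 1051 = 1347
Giving 956 / 683 / 863 / 1186 / 1347.
Scenario A total after 4 periods: 5035
Scenario B projection —
Period 1.
Births: 1760 × 0.454 = 799, 1300 × 0.46 = 598 — total 1397
Group 2: 360 × 0.968 = 348
Group 3: 1760 × 0.962 = 1693
Group 4: 1300 × 0.947 = 1231
Group 5: 2040 × 0.935 + 1450 × 0.428 = 1907 + 621 = 2528
Giving 1397 / 348 / 1693 / 1231 / 2528.
Period 2.
Births: 348 × 0.454 = 158, 1693 × 0.46 = 779 — total 937
Group 2: 1397 × 0.968 = 1352
Group 3: 348 × 0.962 = 335
Group 4: 1693 × 0.947 = 1603
Group 5: 1231 × 0.935 + 2528 × 0.428 = 1151 + 1082 = 2233
Giving 937 / 1352 / 335 / 1603 / 2233.
Period 3.
Births: 1352 × 0.454 = 614, 335 × 0.46 = 154 — total 768
Group 2: 937 × 0.968 = 907
Group 3: 1352 × 0.962 = 1301
Group 4: 335 × 0.947 = 317
Group 5: 1603 × 0.935 + 2233 × 0.428 = 1499 + 956 = 2455
Giving 768 / 907 / 1301 / 317 / 2455.
Period 4.
Births: 907 × 0.454 = 412, 1301 × 0.46 = 598 — total 1010
Group 2: 768 × 0.968 = 743
Group 3: 907 × 0.962 = 873
Group 4: 1301 × 0.947 = 1232
Group 5: 317 × 0.935 + 2455 × 0.428 = 296 + 1051 = 1347
Giving 1010 / 743 / 873 / 1232 / 1347.
Scenario B total after 4 periods: 5205
Difference B − A = 5205 − 5035 = 170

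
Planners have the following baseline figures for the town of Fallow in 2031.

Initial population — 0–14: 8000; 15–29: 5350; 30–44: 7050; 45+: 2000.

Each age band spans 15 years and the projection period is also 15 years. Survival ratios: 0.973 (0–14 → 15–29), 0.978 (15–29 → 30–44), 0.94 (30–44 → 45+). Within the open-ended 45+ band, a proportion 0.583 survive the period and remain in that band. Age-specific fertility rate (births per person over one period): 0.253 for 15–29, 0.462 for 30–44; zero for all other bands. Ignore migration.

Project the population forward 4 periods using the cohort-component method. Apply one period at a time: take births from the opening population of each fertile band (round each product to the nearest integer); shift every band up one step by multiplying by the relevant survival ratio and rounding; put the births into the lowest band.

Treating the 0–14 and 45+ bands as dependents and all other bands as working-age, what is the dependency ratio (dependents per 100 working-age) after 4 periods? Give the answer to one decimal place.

168.0

Let band 1 be 0–14 through band 4 = 45+.
[period 1]
Births: 5350 × 0.253 = 1354 ; 7050 × 0.462 = 3257 → 4611
Band 2: 8000 × 0.973 = 7784
Band 3: 5350 × 0.978 = 5232
Band 4: 7050 × 0.94 + 2000 × 0.583 = 6627 + 1166 = 7793
Giving 4611 / 7784 / 5232 / 7793.
[period 2]
Births: 7784 × 0.253 = 1969 ; 5232 × 0.462 = 2417 → 4386
Band 2: 4611 × 0.973 = 4487
Band 3: 7784 × 0.978 = 7613
Band 4: 5232 × 0.94 + 7793 × 0.583 = 4918 + 4543 = 9461
Giving 4386 / 4487 / 7613 / 9461.
[period 3]
Births: 4487 × 0.253 = 1135 ; 7613 × 0.462 = 3517 → 4652
Band 2: 4386 × 0.973 = 4268
Band 3: 4487 × 0.978 = 4388
Band 4: 7613 × 0.94 + 9461 × 0.583 = 7156 + 5516 = 12672
Giving 4652 / 4268 / 4388 / 12672.
[period 4]
Births: 4268 × 0.253 = 1080 ; 4388 × 0.462 = 2027 → 3107
Band 2: 4652 × 0.973 = 4526
Band 3: 4268 × 0.978 = 4174
Band 4: 4388 × 0.94 + 12672 × 0.583 = 4125 + 7388 = 11513
Giving 3107 / 4526 / 4174 / 11513.
Dependents (band 0–14 + band 45+) = 3107 + 11513 = 14620; working-age = 8700; ratio = 14620/8700 × 100 = 168.0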